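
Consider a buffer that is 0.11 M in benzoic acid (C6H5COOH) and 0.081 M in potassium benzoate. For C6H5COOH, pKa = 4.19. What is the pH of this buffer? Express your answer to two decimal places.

pH = pKa + log([A⁻]/[HA]) = 4.19 + log(0.081/0.11)
pH = 4.19 + (-0.133) = 4.06

pH = 4.06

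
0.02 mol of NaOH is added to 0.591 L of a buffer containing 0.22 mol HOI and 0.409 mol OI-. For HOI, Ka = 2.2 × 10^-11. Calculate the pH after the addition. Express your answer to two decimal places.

pH = 10.99

OH- converts HOI to OI-: HOI → 0.2 mol, OI- → 0.429 mol.
pKa = −log(2.2 × 10^-11) = 10.658
Henderson–Hasselbalch with mole ratio 0.429/0.2: pH = 10.658 + (+0.331)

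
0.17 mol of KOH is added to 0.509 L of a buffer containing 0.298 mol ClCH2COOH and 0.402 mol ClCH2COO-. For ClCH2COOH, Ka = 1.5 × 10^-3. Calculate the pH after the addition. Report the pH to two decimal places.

pH = 3.47

After neutralization: n(ClCH2COOH) = 0.128 mol, n(ClCH2COO-) = 0.572 mol.
pKa = −log(1.5 × 10^-3) = 2.824
pH = pKa + log([A⁻]/[HA]) = 2.824 + log(0.572/0.128) = 2.824 +0.650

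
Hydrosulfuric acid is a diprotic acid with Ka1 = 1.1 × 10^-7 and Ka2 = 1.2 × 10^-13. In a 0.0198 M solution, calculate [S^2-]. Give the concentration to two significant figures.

1.2 × 10^-13 M

First ionization gives [H+] ≈ [HS-] = 4.67 × 10^-5 M.
Second step: Ka2 = [H+][S^2-]/[HS-] ≈ [S^2-] (since [H+] ≈ [HS-]).
So [S^2-] ≈ Ka2.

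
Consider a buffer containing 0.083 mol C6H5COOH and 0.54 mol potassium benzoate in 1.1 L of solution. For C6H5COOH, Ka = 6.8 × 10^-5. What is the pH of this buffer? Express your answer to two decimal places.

pKa = −log(6.8 × 10^-5) = 4.167
Using pH = pKa + log([base]/[acid]) with [base]/[acid] = 0.54/0.083:
pH = 4.167 + (+0.813) = 4.98

pH = 4.98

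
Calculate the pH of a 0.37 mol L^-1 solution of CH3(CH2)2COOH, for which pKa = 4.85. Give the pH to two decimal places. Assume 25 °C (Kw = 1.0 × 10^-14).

pH = 2.64

CH3(CH2)2COOH ⇌ CH3(CH2)2COO- + H+
Ka = 10^(−4.85) = 1.41 × 10^-5
Ka = [H+]²/(0.37 − [H+]) = 1.41 × 10^-5
Since Ka ≪ C₀, [H+] ≈ √(Ka·C₀) = 2.28 × 10^-3 M.
Check: 0.62% ionized — well under 5%, approximation valid.
pH = −log(2.28 × 10^-3) = 2.64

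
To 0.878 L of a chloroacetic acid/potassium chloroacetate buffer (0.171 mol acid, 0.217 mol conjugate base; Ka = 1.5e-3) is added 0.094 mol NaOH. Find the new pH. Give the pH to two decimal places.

After neutralization: n(ClCH2COOH) = 0.077 mol, n(ClCH2COO-) = 0.311 mol.
pKa = −log(1.5 × 10^-3) = 2.824
pH = pKa + log(n_ClCH2COO-/n_ClCH2COOH) = 2.824 + log(0.311/0.077) = 2.824 + (+0.606)

pH = 3.43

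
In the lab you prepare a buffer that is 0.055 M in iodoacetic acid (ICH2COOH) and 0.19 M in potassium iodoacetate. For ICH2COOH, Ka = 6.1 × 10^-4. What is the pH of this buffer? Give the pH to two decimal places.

pH = 3.75

pKa = −log(6.1 × 10^-4) = 3.215
Henderson–Hasselbalch: pH = pKa + log([ICH2COO-]/[ICH2COOH]) = 3.215 + log(0.19/0.055)
pH = 3.215 + (+0.538) = 3.75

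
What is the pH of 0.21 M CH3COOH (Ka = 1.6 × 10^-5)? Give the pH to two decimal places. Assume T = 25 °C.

pH = 2.74

CH3COOH ⇌ CH3COO- + H+
From the ICE table, Ka = [H+]²/(0.21 − [H+]) = 1.6 × 10^-5.
Assume [H+] ≪ 0.21: [H+] ≈ √(1.6 × 10^-5 × 0.21) = 1.83 × 10^-3 M
pH = −log[H+] = −log(1.83 × 10^-3) = 2.74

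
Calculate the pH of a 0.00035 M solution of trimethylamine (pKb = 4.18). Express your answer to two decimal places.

pH = 10.09

(CH3)3N + H2O ⇌ (CH3)3NH+ + OH-
Kb = 10^(−4.18) = 6.61 × 10^-5
From the ICE table, Kb = [OH-]²/(0.00035 − [OH-]) = 6.61 × 10^-5.
The 5% rule fails; solving [OH-]² + Kb·[OH-] − Kb·C₀ = 0 exactly:
[OH-] = (−Kb + √(Kb² + 4·Kb·C₀))/2 = 1.23 × 10^-4 M
pOH = −log(1.23 × 10^-4) = 3.91; pH = 14.00 − 3.91 = 10.09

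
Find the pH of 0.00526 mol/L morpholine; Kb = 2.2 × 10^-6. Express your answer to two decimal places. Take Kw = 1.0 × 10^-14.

pH = 10.03

C4H8ONH + H2O ⇌ C4H8ONH2+ + OH-
Kb = [OH-]²/(0.00526 − [OH-]) = 2.2 × 10^-6
Assume [OH-] ≪ 0.00526: [OH-] ≈ √(2.2 × 10^-6 × 0.00526) = 1.08 × 10^-4 M
Check: 2% ionized — well under 5%, approximation valid.
pOH = 3.97, so pH = 14.00 − pOH = 10.03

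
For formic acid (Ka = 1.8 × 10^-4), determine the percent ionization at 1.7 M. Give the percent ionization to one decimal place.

HCOOH ⇌ HCOO- + H+; let x = [H+] at equilibrium.
x ≈ √(Ka·C₀) = √(1.8 × 10^-4 × 1.7) = 1.75 × 10^-2 M
Fraction ionized = 1.75 × 10^-2 / 1.7 = 0.0103 → 1.0%

1.0%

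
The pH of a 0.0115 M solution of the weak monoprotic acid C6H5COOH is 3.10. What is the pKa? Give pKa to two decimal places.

pKa = 4.23

[H+] = 10^(-3.10) = 7.94 × 10^-4 M
At equilibrium [HA] = 0.0115 − 7.94 × 10^-4 = 1.07 × 10^-2 M
Ka = [H+][A-]/[HA] = (7.94 × 10^-4)² / 1.07 × 10^-2 = 5.89 × 10^-5
pKa = -log(5.89 × 10^-5) = 4.23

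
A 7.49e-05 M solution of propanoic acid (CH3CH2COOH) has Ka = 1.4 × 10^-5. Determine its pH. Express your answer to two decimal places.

CH3CH2COOH ⇌ CH3CH2COO- + H+
From the ICE table, Ka = [H+]²/(7.49e-05 − [H+]) = 1.4 × 10^-5.
The 5% rule fails; solving [H+]² + Ka·[H+] − Ka·C₀ = 0 exactly:
[H+] = (−Ka + √(Ka² + 4·Ka·C₀))/2 = 2.61 × 10^-5 M
pH = −log(2.61 × 10^-5) = 4.58

pH = 4.58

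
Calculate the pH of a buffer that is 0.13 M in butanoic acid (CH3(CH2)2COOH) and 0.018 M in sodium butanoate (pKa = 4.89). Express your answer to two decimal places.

pH = 4.03

Using pH = pKa + log([base]/[acid]) with [base]/[acid] = 0.018/0.13:
pH = 4.89 + (-0.859) = 4.03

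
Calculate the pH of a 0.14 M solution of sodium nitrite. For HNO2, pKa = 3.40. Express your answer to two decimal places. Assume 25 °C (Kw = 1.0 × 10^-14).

pH = 8.27

NO2- is the conjugate base of the weak acid HNO2.
Ka = 10^(−3.40) = 3.98 × 10^-4
Kb = Kw/Ka = 1.0×10^-14 / 3.98 × 10^-4 = 2.51 × 10^-11
Kb = [OH-]²/(0.14 − [OH-]) = 2.51 × 10^-11
Neglecting [OH-] in the denominator: [OH-] = √(2.51 × 10^-11 × 0.14) = 1.87 × 10^-6 M
([OH-]/C₀ = 0.0013% < 5%, so the approximation holds.)
pOH = −log(1.87 × 10^-6) = 5.73; pH = 14.00 − 5.73 = 8.27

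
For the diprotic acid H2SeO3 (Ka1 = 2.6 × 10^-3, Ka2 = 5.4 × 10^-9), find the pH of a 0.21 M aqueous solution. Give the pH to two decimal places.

pH = 1.66

Ka1 ≫ Ka2, so treat the first dissociation as the only significant source of H+.
Ka1 = x²/(0.21 − x) = 2.6 × 10^-3
Solving the quadratic: x = (−Ka1 + √(Ka1² + 4·Ka1·C₀))/2 = 2.21 × 10^-2 M
pH = −log(2.21 × 10^-2) = 1.66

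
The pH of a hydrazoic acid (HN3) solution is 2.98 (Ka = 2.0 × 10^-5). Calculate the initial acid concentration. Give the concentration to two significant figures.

C₀ = 5.6 × 10^-2 M

[H+] = 10^(-2.98) = 1.05 × 10^-3 M = x
Ka = x²/(C₀ − x) ⇒ C₀ = x + x²/Ka
C₀ = 1.05 × 10^-3 + (1.05 × 10^-3)²/(2.0 × 10^-5) = 5.62 × 10^-2 M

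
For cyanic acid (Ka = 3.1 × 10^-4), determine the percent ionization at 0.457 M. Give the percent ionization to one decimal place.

HOCN ⇌ OCN- + H+; let x = [H+] at equilibrium.
x ≈ √(Ka·C₀) = √(3.1 × 10^-4 × 0.457) = 1.19 × 10^-2 M
% ionization = x/C₀ × 100% = 1.19 × 10^-2/0.457 × 100% = 2.6%

2.6%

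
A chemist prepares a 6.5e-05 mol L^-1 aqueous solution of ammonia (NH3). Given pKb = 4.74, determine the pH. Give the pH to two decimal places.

pH = 9.42

NH3 + H2O ⇌ NH4+ + OH-
Kb = 10^(−4.74) = 1.82 × 10^-5
From the ICE table, Kb = [OH-]²/(6.5e-05 − [OH-]) = 1.82 × 10^-5.
[OH-] is not negligible relative to C₀; solve [OH-]² + 1.82e-05·[OH-] − 1.18e-09 = 0.
[OH-] = [−1.82e-05 + √(1.82e-05² + 4.73e-09)]/2 = 2.65 × 10^-5 M
pOH = 4.58, so pH = 14.00 − pOH = 9.42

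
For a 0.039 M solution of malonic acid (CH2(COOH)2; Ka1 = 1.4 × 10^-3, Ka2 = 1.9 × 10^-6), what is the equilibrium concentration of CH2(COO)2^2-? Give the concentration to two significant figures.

1.9 × 10^-6 M

First ionization gives [H+] ≈ [CH2(COOH)COO-] = 6.72 × 10^-3 M.
Second step: Ka2 = [H+][CH2(COO)2^2-]/[CH2(COOH)COO-] ≈ [CH2(COO)2^2-] (since [H+] ≈ [CH2(COOH)COO-]).
So [CH2(COO)2^2-] ≈ Ka2.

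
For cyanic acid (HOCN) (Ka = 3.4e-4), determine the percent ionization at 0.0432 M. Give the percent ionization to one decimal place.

HOCN ⇌ OCN- + H+; let x = [H+] at equilibrium.
Solve x² + 0.00034x − 1.47e-05 = 0 → x = 3.67 × 10^-3 M
% ionization = x/C₀ × 100% = 3.67 × 10^-3/0.0432 × 100% = 8.5%

8.5%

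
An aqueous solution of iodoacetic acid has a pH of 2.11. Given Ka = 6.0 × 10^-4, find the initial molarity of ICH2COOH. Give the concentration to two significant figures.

[H+] = 10^(-2.11) = 7.76 × 10^-3 M = x
Ka = x²/(C₀ − x) ⇒ C₀ = x + x²/Ka
C₀ = 7.76 × 10^-3 + (7.76 × 10^-3)²/(6.0 × 10^-4) = 1.08 × 10^-1 M

C₀ = 1.1 × 10^-1 M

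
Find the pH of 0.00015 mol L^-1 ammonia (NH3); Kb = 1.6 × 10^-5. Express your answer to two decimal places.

pH = 9.62

NH3 + H2O ⇌ NH4+ + OH-
Let x = [OH-] at equilibrium. Kb = x²/(0.00015 − x).
Here C₀/Kb ≈ 9.38, so the small-x approximation fails. Use the quadratic:
x = [−1.6e-05 + √(1.6e-05² + 9.6e-09)]/2 = 4.16 × 10^-5 M
pOH = 4.38, so pH = 14.00 − pOH = 9.62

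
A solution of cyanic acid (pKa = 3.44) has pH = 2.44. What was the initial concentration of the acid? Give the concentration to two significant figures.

C₀ = 4.0 × 10^-2 M

[H+] = 10^(-2.44) = 3.63 × 10^-3 M = x
Ka = 10^(−3.44) = 3.63 × 10^-4
Ka = x²/(C₀ − x) ⇒ C₀ = x + x²/Ka
C₀ = 3.63 × 10^-3 + (3.63 × 10^-3)²/(3.63 × 10^-4) = 3.99 × 10^-2 M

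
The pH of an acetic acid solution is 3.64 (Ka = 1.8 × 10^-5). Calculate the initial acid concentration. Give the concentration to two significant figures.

C₀ = 3.1 × 10^-3 M

[H+] = 10^(-3.64) = 2.29 × 10^-4 M = x
Ka = x²/(C₀ − x) ⇒ C₀ = x + x²/Ka
C₀ = 2.29 × 10^-4 + (2.29 × 10^-4)²/(1.8 × 10^-5) = 3.14 × 10^-3 M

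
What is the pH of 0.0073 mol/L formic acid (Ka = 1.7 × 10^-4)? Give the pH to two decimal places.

HCOOH ⇌ HCOO- + H+
Let x = [H+] at equilibrium. Ka = x²/(0.0073 − x).
Here C₀/Ka ≈ 42.9, so the small-x approximation fails. Use the quadratic:
x = [−0.00017 + √(0.00017² + 4.96e-06)]/2 = 1.03 × 10^-3 M
pH = −log(1.03 × 10^-3) = 2.99

pH = 2.99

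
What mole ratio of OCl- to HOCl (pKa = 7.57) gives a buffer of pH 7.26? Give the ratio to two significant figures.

ratio = 0.49

pH = pKa + log(r) ⇒ log(r) = 7.26 − 7.57 = -0.31
r = [OCl-]/[HOCl] = 10^(-0.31) = 0.49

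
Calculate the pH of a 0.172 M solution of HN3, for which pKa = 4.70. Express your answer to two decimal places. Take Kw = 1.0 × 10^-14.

HN3 ⇌ N3- + H+
Ka = 10^(−4.70) = 2.00 × 10^-5
Ka = x²/(0.172 − x) = 2.00 × 10^-5
Assume x ≪ 0.172: x ≈ √(2.00 × 10^-5 × 0.172) = 1.85 × 10^-3 M
pH = −log(1.85 × 10^-3) = 2.73

pH = 2.73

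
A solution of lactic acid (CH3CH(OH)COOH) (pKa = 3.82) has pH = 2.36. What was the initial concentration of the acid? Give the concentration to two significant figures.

[H+] = 10^(-2.36) = 4.37 × 10^-3 M = x
Ka = 10^(−3.82) = 1.51 × 10^-4
Ka = x²/(C₀ − x) ⇒ C₀ = x + x²/Ka
C₀ = 4.37 × 10^-3 + (4.37 × 10^-3)²/(1.51 × 10^-4) = 1.31 × 10^-1 M

C₀ = 1.3 × 10^-1 M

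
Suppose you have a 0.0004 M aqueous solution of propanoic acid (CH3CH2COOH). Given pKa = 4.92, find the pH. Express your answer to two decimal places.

pH = 4.20

CH3CH2COOH ⇌ CH3CH2COO- + H+
Ka = 10^(−4.92) = 1.20 × 10^-5
From the ICE table, Ka = [H+]²/(0.0004 − [H+]) = 1.20 × 10^-5.
[H+] is not negligible relative to C₀; solve [H+]² + 1.2e-05·[H+] − 4.8e-09 = 0.
[H+] = [−1.2e-05 + √(1.2e-05² + 1.92e-08)]/2 = 6.35 × 10^-5 M
pH = −log[H+] = −log(6.35 × 10^-5) = 4.20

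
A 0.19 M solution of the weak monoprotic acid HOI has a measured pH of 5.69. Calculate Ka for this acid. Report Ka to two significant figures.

[H+] = 10^(-5.69) = 2.04 × 10^-6 M
At equilibrium [HA] = 0.19 − 2.04 × 10^-6 = 1.90 × 10^-1 M
Ka = [H+][A-]/[HA] = (2.04 × 10^-6)² / 1.90 × 10^-1 = 2.2 × 10^-11

Ka = 2.2 × 10^-11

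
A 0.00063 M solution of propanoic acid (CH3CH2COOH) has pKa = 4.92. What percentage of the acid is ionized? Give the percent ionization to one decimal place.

CH3CH2COOH ⇌ CH3CH2COO- + H+; let x = [H+] at equilibrium.
Ka = 10^(−4.92) = 1.20 × 10^-5
Solve x² + 1.2e-05x − 7.56e-09 = 0 → x = 8.12 × 10^-5 M
Fraction ionized = 8.12 × 10^-5 / 0.00063 = 0.1289 → 12.9%

12.9%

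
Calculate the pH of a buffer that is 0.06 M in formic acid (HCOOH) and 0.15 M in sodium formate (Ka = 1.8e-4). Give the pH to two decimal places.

pKa = −log(1.8 × 10^-4) = 3.745
Henderson–Hasselbalch: pH = pKa + log([HCOO-]/[HCOOH]) = 3.745 + log(0.15/0.06)
pH = 3.745 + (+0.398) = 4.14

pH = 4.14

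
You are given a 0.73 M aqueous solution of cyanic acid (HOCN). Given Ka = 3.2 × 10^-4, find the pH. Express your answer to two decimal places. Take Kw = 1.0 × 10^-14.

HOCN ⇌ OCN- + H+
Ka = x²/(0.73 − x) = 3.2 × 10^-4
Since Ka ≪ C₀, x ≈ √(Ka·C₀) = 1.53 × 10^-2 M.
(x/C₀ = 2.1% < 5%, so the approximation holds.)
pH = −log(1.53 × 10^-2) = 1.82

pH = 1.82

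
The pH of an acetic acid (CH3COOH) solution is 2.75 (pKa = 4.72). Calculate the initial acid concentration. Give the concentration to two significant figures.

C₀ = 1.7 × 10^-1 M

[H+] = 10^(-2.75) = 1.78 × 10^-3 M = x
Ka = 10^(−4.72) = 1.91 × 10^-5
Ka = x²/(C₀ − x) ⇒ C₀ = x + x²/Ka
C₀ = 1.78 × 10^-3 + (1.78 × 10^-3)²/(1.91 × 10^-5) = 1.68 × 10^-1 M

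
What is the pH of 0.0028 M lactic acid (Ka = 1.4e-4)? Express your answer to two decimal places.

pH = 3.25

CH3CH(OH)COOH ⇌ CH3CH(OH)COO- + H+
Ka = [H+]²/(0.0028 − [H+]) = 1.4 × 10^-4
[H+] is not negligible relative to C₀; solve [H+]² + 0.00014·[H+] − 3.92e-07 = 0.
[H+] = [−0.00014 + √(0.00014² + 1.57e-06)]/2 = 5.60 × 10^-4 M
pH = −log(5.60 × 10^-4) = 3.25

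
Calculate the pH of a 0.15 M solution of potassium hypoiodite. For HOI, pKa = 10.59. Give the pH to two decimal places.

OI- is the conjugate base of the weak acid HOI.
Ka = 10^(−10.59) = 2.57 × 10^-11
Kb = Kw/Ka = 1.0×10^-14 / 2.57 × 10^-11 = 3.89 × 10^-4
Kb = x²/(0.15 − x) = 3.89 × 10^-4
x is not negligible relative to C₀; solve x² + 0.000389·x − 5.84e-05 = 0.
x = (−Kb + √(Kb² + 4·Kb·C₀))/2 = 7.45 × 10^-3 M
pOH = 2.13, so pH = 14.00 − pOH = 11.87

pH = 11.87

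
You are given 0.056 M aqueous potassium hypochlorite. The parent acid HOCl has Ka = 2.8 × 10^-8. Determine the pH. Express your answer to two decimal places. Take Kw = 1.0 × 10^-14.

pH = 10.15

OCl- is the conjugate base of the weak acid HOCl.
Kb = Kw/Ka = 1.0×10^-14 / 2.8 × 10^-8 = 3.57 × 10^-7
Kb = [OH-]²/(0.056 − [OH-]) = 3.57 × 10^-7
Neglecting [OH-] in the denominator: [OH-] = √(3.57 × 10^-7 × 0.056) = 1.41 × 10^-4 M
pOH = −log(1.41 × 10^-4) = 3.85; pH = 14.00 − 3.85 = 10.15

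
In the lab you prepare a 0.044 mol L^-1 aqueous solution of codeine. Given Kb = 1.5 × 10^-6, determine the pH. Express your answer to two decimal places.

C18H21NO3 + H2O ⇌ C18H22NO3+ + OH-
Kb = x²/(0.044 − x) = 1.5 × 10^-6
Assume x ≪ 0.044: x ≈ √(1.5 × 10^-6 × 0.044) = 2.57 × 10^-4 M
Check: 0.58% ionized — well under 5%, approximation valid.
pOH = −log(2.57 × 10^-4) = 3.59; pH = 14.00 − 3.59 = 10.41

pH = 10.41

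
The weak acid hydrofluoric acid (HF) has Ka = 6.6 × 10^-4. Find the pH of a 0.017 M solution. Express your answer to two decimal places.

pH = 2.52

HF ⇌ F- + H+
From the ICE table, Ka = x²/(0.017 − x) = 6.6 × 10^-4.
Here C₀/Ka ≈ 25.8, so the small-x approximation fails. Use the quadratic:
x = [−0.00066 + √(0.00066² + 4.49e-05)]/2 = 3.04 × 10^-3 M
pH = −log(3.04 × 10^-3) = 2.52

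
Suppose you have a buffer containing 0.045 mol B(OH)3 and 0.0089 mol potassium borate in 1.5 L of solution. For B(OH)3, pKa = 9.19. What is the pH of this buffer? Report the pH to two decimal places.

pH = pKa + log([A⁻]/[HA]) = 9.19 + log(0.0089/0.045)
pH = 9.19 + (-0.704) = 8.49

pH = 8.49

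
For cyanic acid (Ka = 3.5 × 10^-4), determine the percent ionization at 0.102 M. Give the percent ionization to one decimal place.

5.7%

HOCN ⇌ OCN- + H+; let x = [H+] at equilibrium.
Solve x² + 0.00035x − 3.57e-05 = 0 → x = 5.80 × 10^-3 M
% ionization = x/C₀ × 100% = 5.80 × 10^-3/0.102 × 100% = 5.7%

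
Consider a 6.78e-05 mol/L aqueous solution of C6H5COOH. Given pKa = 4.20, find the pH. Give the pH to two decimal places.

pH = 4.39

C6H5COOH ⇌ C6H5COO- + H+
Ka = 10^(−4.20) = 6.31 × 10^-5
Ka = x²/(6.78e-05 − x) = 6.31 × 10^-5
x is not negligible relative to C₀; solve x² + 6.31e-05·x − 4.28e-09 = 0.
x = (−Ka + √(Ka² + 4·Ka·C₀))/2 = 4.11 × 10^-5 M
pH = −log(4.11 × 10^-5) = 4.39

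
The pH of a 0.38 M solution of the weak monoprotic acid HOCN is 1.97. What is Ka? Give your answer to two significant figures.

Ka = 3.1 × 10^-4

[H+] = 10^(-1.97) = 1.07 × 10^-2 M
At equilibrium [HA] = 0.38 − 1.07 × 10^-2 = 3.69 × 10^-1 M
Ka = [H+][A-]/[HA] = (1.07 × 10^-2)² / 3.69 × 10^-1 = 3.1 × 10^-4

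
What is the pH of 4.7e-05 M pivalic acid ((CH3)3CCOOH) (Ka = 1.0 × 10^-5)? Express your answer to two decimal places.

pH = 4.76

(CH3)3CCOOH ⇌ (CH3)3CCOO- + H+
From the ICE table, Ka = [H+]²/(4.7e-05 − [H+]) = 1.0 × 10^-5.
The 5% rule fails; solving [H+]² + Ka·[H+] − Ka·C₀ = 0 exactly:
[H+] = (−Ka + √(Ka² + 4·Ka·C₀))/2 = 1.72 × 10^-5 M
pH = −log[H+] = −log(1.72 × 10^-5) = 4.76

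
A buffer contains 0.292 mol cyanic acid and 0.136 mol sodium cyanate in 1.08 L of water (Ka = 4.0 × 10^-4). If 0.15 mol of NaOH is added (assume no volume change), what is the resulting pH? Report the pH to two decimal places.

pH = 3.70

After neutralization: n(HOCN) = 0.142 mol, n(OCN-) = 0.286 mol.
pKa = −log(4.0 × 10^-4) = 3.398
pH = pKa + log([A⁻]/[HA]) = 3.398 + log(0.286/0.142) = 3.398 +0.304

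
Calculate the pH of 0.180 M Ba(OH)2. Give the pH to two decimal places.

Ba(OH)2 is a strong base (each formula unit releases 2 OH-); [OH-] = 0.36 M.
pOH = -log(0.36) = 0.44
pH = 14.00 - 0.44 = 13.56

pH = 13.56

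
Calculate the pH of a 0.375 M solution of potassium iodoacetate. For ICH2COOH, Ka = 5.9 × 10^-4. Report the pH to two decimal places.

pH = 8.40

ICH2COO- is the conjugate base of the weak acid ICH2COOH.
Kb = Kw/Ka = 1.0×10^-14 / 5.9 × 10^-4 = 1.69 × 10^-11
From the ICE table, Kb = [OH-]²/(0.375 − [OH-]) = 1.69 × 10^-11.
Assume [OH-] ≪ 0.375: [OH-] ≈ √(1.69 × 10^-11 × 0.375) = 2.52 × 10^-6 M
Check: 0.00067% ionized — well under 5%, approximation valid.
pOH = 5.60, so pH = 14.00 − pOH = 8.40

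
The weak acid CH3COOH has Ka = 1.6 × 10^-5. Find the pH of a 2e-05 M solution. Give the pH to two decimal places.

CH3COOH ⇌ CH3COO- + H+
Ka = x²/(2e-05 − x) = 1.6 × 10^-5
Here C₀/Ka ≈ 1.25, so the small-x approximation fails. Use the quadratic:
x = [−1.6e-05 + √(1.6e-05² + 1.28e-09)]/2 = 1.16 × 10^-5 M
pH = −log(1.16 × 10^-5) = 4.94

pH = 4.94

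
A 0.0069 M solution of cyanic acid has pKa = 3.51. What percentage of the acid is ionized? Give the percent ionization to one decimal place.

19.0%

HOCN ⇌ OCN- + H+; let x = [H+] at equilibrium.
Ka = 10^(−3.51) = 3.09 × 10^-4
Ka = x²/(C₀ − x); solving the quadratic gives x = 1.31 × 10^-3 M.
% ionization = x/C₀ × 100% = 1.31 × 10^-3/0.0069 × 100% = 19.0%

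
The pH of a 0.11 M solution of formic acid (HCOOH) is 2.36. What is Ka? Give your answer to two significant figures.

Ka = 1.8 × 10^-4

[H+] = 10^(-2.36) = 4.37 × 10^-3 M
At equilibrium [HA] = 0.11 − 4.37 × 10^-3 = 1.06 × 10^-1 M
Ka = [H+][A-]/[HA] = (4.37 × 10^-3)² / 1.06 × 10^-1 = 1.8 × 10^-4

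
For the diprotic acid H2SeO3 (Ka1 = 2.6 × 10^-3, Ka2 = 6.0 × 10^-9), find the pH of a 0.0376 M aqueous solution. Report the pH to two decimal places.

Since Ka1 ≫ Ka2, the first ionization dominates [H+].
Ka1 = x²/(0.0376 − x) = 2.6 × 10^-3
Solving the quadratic: x = (−Ka1 + √(Ka1² + 4·Ka1·C₀))/2 = 8.67 × 10^-3 M
pH = −log(8.67 × 10^-3) = 2.06

pH = 2.06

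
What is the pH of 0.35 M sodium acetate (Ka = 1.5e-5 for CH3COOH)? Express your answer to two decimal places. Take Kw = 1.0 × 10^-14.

CH3COO- is the conjugate base of the weak acid CH3COOH.
Kb = Kw/Ka = 1.0×10^-14 / 1.5 × 10^-5 = 6.67 × 10^-10
Kb = [OH-]²/(0.35 − [OH-]) = 6.67 × 10^-10
Since Kb ≪ C₀, [OH-] ≈ √(Kb·C₀) = 1.53 × 10^-5 M.
pOH = −log(1.53 × 10^-5) = 4.82; pH = 14.00 − 4.82 = 9.18

pH = 9.18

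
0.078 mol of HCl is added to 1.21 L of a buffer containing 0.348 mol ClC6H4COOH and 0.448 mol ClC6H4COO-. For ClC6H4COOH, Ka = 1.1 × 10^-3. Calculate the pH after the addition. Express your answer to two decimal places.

pH = 2.90

After neutralization: n(ClC6H4COOH) = 0.426 mol, n(ClC6H4COO-) = 0.37 mol.
pKa = −log(1.1 × 10^-3) = 2.959
pH = pKa + log([A⁻]/[HA]) = 2.959 + log(0.37/0.426) = 2.959 -0.061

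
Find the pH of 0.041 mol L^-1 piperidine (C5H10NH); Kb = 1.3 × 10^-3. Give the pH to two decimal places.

C5H10NH + H2O ⇌ C5H10NH2+ + OH-
Kb = [OH-]²/(0.041 − [OH-]) = 1.3 × 10^-3
The 5% rule fails; solving [OH-]² + Kb·[OH-] − Kb·C₀ = 0 exactly:
[OH-] = [−0.0013 + √(0.0013² + 0.000213)]/2 = 6.68 × 10^-3 M
pOH = −log(6.68 × 10^-3) = 2.18; pH = 14.00 − 2.18 = 11.82

pH = 11.82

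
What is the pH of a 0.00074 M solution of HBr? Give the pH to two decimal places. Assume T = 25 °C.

pH = 3.13

HBr is a strong acid and dissociates completely, so [H+] = 0.00074 M.
pH = -log(0.00074) = 3.13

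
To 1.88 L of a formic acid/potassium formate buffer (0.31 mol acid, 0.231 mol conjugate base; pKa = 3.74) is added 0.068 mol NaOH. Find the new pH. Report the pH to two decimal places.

pH = 3.83

After neutralization: n(HCOOH) = 0.242 mol, n(HCOO-) = 0.299 mol.
pH = pKa + log(n_HCOO-/n_HCOOH) = 3.74 + log(0.299/0.242) = 3.74 + (+0.092)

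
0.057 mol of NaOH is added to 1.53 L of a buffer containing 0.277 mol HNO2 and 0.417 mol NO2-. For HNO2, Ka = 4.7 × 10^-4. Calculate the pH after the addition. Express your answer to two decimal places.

OH- converts HNO2 to NO2-: HNO2 → 0.22 mol, NO2- → 0.474 mol.
pKa = −log(4.7 × 10^-4) = 3.328
Henderson–Hasselbalch with mole ratio 0.474/0.22: pH = 3.328 + (+0.333)

pH = 3.66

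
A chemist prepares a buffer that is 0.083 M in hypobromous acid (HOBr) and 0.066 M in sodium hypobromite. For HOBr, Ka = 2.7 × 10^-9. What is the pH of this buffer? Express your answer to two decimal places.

pH = 8.47

pKa = −log(2.7 × 10^-9) = 8.569
pH = pKa + log([A⁻]/[HA]) = 8.569 + log(0.066/0.083)
pH = 8.569 + (-0.100) = 8.47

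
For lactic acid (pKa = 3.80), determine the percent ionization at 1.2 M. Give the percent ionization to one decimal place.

CH3CH(OH)COOH ⇌ CH3CH(OH)COO- + H+; let x = [H+] at equilibrium.
Ka = 10^(−3.80) = 1.58 × 10^-4
x ≈ √(Ka·C₀) = √(1.58 × 10^-4 × 1.2) = 1.38 × 10^-2 M
Fraction ionized = 1.38 × 10^-2 / 1.2 = 0.0115 → 1.1%

1.1%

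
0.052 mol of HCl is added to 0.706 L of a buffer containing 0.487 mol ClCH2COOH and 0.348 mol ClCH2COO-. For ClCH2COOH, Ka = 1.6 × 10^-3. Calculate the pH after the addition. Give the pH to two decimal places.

Added H+ converts ClCH2COO- to ClCH2COOH: ClCH2COOH → 0.539 mol, ClCH2COO- → 0.296 mol.
pKa = −log(1.6 × 10^-3) = 2.796
pH = pKa + log(n_ClCH2COO-/n_ClCH2COOH) = 2.796 + log(0.296/0.539) = 2.796 + (-0.260)

pH = 2.54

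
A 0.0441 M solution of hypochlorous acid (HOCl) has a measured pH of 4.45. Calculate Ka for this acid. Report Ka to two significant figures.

Ka = 2.9 × 10^-8

[H+] = 10^(-4.45) = 3.55 × 10^-5 M
At equilibrium [HA] = 0.0441 − 3.55 × 10^-5 = 4.41 × 10^-2 M
Ka = [H+][A-]/[HA] = (3.55 × 10^-5)² / 4.41 × 10^-2 = 2.9 × 10^-8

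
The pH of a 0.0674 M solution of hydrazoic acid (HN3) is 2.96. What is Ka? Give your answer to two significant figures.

[H+] = 10^(-2.96) = 1.10 × 10^-3 M
At equilibrium [HA] = 0.0674 − 1.10 × 10^-3 = 6.63 × 10^-2 M
Ka = [H+][A-]/[HA] = (1.10 × 10^-3)² / 6.63 × 10^-2 = 1.8 × 10^-5

Ka = 1.8 × 10^-5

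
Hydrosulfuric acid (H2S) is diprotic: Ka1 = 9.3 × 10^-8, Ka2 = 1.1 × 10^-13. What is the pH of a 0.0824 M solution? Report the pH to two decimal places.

pH = 4.06

Since Ka1 ≫ Ka2, the first ionization dominates [H+].
Ka1 = x²/(0.0824 − x) = 9.3 × 10^-8
x ≈ √(9.3 × 10^-8 × 0.0824) = 8.75 × 10^-5 M
pH = −log(8.75 × 10^-5) = 4.06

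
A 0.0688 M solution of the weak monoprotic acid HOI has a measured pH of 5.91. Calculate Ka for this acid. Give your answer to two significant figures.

[H+] = 10^(-5.91) = 1.23 × 10^-6 M
At equilibrium [HA] = 0.0688 − 1.23 × 10^-6 = 6.88 × 10^-2 M
Ka = [H+][A-]/[HA] = (1.23 × 10^-6)² / 6.88 × 10^-2 = 2.2 × 10^-11

Ka = 2.2 × 10^-11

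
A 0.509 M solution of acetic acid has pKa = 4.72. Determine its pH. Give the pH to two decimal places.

CH3COOH ⇌ CH3COO- + H+
Ka = 10^(−4.72) = 1.91 × 10^-5
Ka = x²/(0.509 − x) = 1.91 × 10^-5
Since Ka ≪ C₀, x ≈ √(Ka·C₀) = 3.12 × 10^-3 M.
(x/C₀ = 0.61% < 5%, so the approximation holds.)
pH = −log(3.12 × 10^-3) = 2.51

pH = 2.51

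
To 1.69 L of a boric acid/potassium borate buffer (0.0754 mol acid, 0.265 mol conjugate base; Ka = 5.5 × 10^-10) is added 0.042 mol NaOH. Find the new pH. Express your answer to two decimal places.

After neutralization: n(B(OH)3) = 0.0334 mol, n(B(OH)4-) = 0.307 mol.
pKa = −log(5.5 × 10^-10) = 9.260
Henderson–Hasselbalch with mole ratio 0.307/0.0334: pH = 9.260 + (+0.963)

pH = 10.22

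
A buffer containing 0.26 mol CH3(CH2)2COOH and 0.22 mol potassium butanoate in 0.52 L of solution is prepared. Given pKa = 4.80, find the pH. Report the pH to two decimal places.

pH = pKa + log([A⁻]/[HA]) = 4.80 + log(0.22/0.26)
pH = 4.80 + (-0.073) = 4.73

pH = 4.73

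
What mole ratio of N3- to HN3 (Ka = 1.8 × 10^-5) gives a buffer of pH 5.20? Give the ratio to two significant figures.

ratio = 2.9

pKa = -log(1.8 × 10^-5) = 4.745
pH = pKa + log(r) ⇒ log(r) = 5.20 − 4.745 = +0.455
r = [N3-]/[HN3] = 10^(+0.455) = 2.85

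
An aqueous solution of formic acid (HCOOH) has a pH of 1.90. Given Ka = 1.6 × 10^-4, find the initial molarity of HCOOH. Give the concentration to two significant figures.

C₀ = 1.0 M

[H+] = 10^(-1.90) = 1.26 × 10^-2 M = x
Ka = x²/(C₀ − x) ⇒ C₀ = x + x²/Ka
C₀ = 1.26 × 10^-2 + (1.26 × 10^-2)²/(1.6 × 10^-4) = 1.00 M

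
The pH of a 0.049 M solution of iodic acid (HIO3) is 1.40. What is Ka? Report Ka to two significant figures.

Ka = 1.7 × 10^-1

[H+] = 10^(-1.40) = 3.98 × 10^-2 M
At equilibrium [HA] = 0.049 − 3.98 × 10^-2 = 9.20 × 10^-3 M
Ka = [H+][A-]/[HA] = (3.98 × 10^-2)² / 9.20 × 10^-3 = 1.7 × 10^-1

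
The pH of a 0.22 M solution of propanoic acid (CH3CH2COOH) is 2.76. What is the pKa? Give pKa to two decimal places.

pKa = 4.86

[H+] = 10^(-2.76) = 1.74 × 10^-3 M
At equilibrium [HA] = 0.22 − 1.74 × 10^-3 = 2.18 × 10^-1 M
Ka = [H+][A-]/[HA] = (1.74 × 10^-3)² / 2.18 × 10^-1 = 1.39 × 10^-5
pKa = -log(1.39 × 10^-5) = 4.86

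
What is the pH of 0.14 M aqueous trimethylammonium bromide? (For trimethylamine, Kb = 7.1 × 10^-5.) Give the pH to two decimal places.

(CH3)3NH+ is the conjugate acid of the weak base (CH3)3N.
Ka = Kw/Kb = 1.0×10^-14 / 7.1 × 10^-5 = 1.41 × 10^-10
Ka = x²/(0.14 − x) = 1.41 × 10^-10
Since Ka ≪ C₀, x ≈ √(Ka·C₀) = 4.44 × 10^-6 M.
pH = −log(4.44 × 10^-6) = 5.35

pH = 5.35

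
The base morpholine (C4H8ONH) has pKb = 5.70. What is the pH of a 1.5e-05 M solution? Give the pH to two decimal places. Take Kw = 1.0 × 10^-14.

C4H8ONH + H2O ⇌ C4H8ONH2+ + OH-
Kb = 10^(−5.70) = 2.00 × 10^-6
Let x = [OH-] at equilibrium. Kb = x²/(1.5e-05 − x).
Here C₀/Kb ≈ 7.5, so the small-x approximation fails. Use the quadratic:
x = (−Kb + √(Kb² + 4·Kb·C₀))/2 = 4.57 × 10^-6 M
pOH = 5.34, so pH = 14.00 − pOH = 8.66

pH = 8.66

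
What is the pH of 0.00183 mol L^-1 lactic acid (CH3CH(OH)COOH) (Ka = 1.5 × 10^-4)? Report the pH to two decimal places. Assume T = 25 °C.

CH3CH(OH)COOH ⇌ CH3CH(OH)COO- + H+
Ka = x²/(0.00183 − x) = 1.5 × 10^-4
Here C₀/Ka ≈ 12.2, so the small-x approximation fails. Use the quadratic:
x = (−Ka + √(Ka² + 4·Ka·C₀))/2 = 4.54 × 10^-4 M
pH = −log[H+] = −log(4.54 × 10^-4) = 3.34

pH = 3.34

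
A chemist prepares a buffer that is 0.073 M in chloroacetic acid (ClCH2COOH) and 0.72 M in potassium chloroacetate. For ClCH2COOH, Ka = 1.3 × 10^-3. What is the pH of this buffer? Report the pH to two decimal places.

pH = 3.88

pKa = −log(1.3 × 10^-3) = 2.886
Using pH = pKa + log([base]/[acid]) with [base]/[acid] = 0.72/0.073:
pH = 2.886 + (+0.994) = 3.88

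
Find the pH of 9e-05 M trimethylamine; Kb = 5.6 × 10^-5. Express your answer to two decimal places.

(CH3)3N + H2O ⇌ (CH3)3NH+ + OH-
From the ICE table, Kb = [OH-]²/(9e-05 − [OH-]) = 5.6 × 10^-5.
[OH-] is not negligible relative to C₀; solve [OH-]² + 5.6e-05·[OH-] − 5.04e-09 = 0.
[OH-] = [−5.6e-05 + √(5.6e-05² + 2.02e-08)]/2 = 4.83 × 10^-5 M
pOH = −log(4.83 × 10^-5) = 4.32; pH = 14.00 − 4.32 = 9.68

pH = 9.68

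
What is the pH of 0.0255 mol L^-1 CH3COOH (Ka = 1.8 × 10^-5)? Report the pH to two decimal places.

pH = 3.17

CH3COOH ⇌ CH3COO- + H+
Ka = x²/(0.0255 − x) = 1.8 × 10^-5
Since Ka ≪ C₀, x ≈ √(Ka·C₀) = 6.77 × 10^-4 M.
Check: 2.7% ionized — well under 5%, approximation valid.
pH = −log(6.77 × 10^-4) = 3.17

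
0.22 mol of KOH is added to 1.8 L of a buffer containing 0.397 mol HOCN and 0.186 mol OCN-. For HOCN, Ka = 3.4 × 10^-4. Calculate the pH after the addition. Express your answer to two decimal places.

After neutralization: n(HOCN) = 0.177 mol, n(OCN-) = 0.406 mol.
pKa = −log(3.4 × 10^-4) = 3.469
Henderson–Hasselbalch with mole ratio 0.406/0.177: pH = 3.469 + (+0.361)

pH = 3.83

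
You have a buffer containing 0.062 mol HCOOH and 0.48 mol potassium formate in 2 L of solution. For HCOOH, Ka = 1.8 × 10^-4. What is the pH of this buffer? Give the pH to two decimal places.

pKa = −log(1.8 × 10^-4) = 3.745
pH = pKa + log([A⁻]/[HA]) = 3.745 + log(0.48/0.062)
pH = 3.745 + (+0.889) = 4.63

pH = 4.63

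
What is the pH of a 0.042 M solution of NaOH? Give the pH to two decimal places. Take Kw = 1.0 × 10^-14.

pH = 12.62

NaOH is a strong base; [OH-] = 0.042 M.
pOH = -log(0.042) = 1.38
pH = 14.00 - 1.38 = 12.62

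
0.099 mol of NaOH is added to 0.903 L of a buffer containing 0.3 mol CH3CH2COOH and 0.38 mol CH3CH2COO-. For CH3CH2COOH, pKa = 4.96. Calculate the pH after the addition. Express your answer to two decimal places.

pH = 5.34

After neutralization: n(CH3CH2COOH) = 0.201 mol, n(CH3CH2COO-) = 0.479 mol.
pH = pKa + log([A⁻]/[HA]) = 4.96 + log(0.479/0.201) = 4.96 +0.377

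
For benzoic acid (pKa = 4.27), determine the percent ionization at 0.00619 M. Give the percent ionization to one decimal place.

C6H5COOH ⇌ C6H5COO- + H+; let x = [H+] at equilibrium.
Ka = 10^(−4.27) = 5.37 × 10^-5
Solve x² + 5.37e-05x − 3.32e-07 = 0 → x = 5.50 × 10^-4 M
% ionization = x/C₀ × 100% = 5.50 × 10^-4/0.00619 × 100% = 8.9%

8.9%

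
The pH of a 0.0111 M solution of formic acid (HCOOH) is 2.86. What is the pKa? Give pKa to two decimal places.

[H+] = 10^(-2.86) = 1.38 × 10^-3 M
At equilibrium [HA] = 0.0111 − 1.38 × 10^-3 = 9.72 × 10^-3 M
Ka = [H+][A-]/[HA] = (1.38 × 10^-3)² / 9.72 × 10^-3 = 1.96 × 10^-4
pKa = -log(1.96 × 10^-4) = 3.71

pKa = 3.71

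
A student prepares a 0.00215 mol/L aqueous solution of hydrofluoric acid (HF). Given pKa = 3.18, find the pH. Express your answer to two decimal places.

pH = 3.04

HF ⇌ F- + H+
Ka = 10^(−3.18) = 6.61 × 10^-4
Let x = [H+] at equilibrium. Ka = x²/(0.00215 − x).
x is not negligible relative to C₀; solve x² + 0.000661·x − 1.42e-06 = 0.
x = [−0.000661 + √(0.000661² + 5.68e-06)]/2 = 9.07 × 10^-4 M
pH = −log(9.07 × 10^-4) = 3.04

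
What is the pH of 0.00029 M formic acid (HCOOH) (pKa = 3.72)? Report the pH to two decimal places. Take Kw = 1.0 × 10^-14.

HCOOH ⇌ HCOO- + H+
Ka = 10^(−3.72) = 1.91 × 10^-4
From the ICE table, Ka = [H+]²/(0.00029 − [H+]) = 1.91 × 10^-4.
The 5% rule fails; solving [H+]² + Ka·[H+] − Ka·C₀ = 0 exactly:
[H+] = (−Ka + √(Ka² + 4·Ka·C₀))/2 = 1.58 × 10^-4 M
pH = −log(1.58 × 10^-4) = 3.80

pH = 3.80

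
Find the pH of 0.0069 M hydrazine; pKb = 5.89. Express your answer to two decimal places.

N2H4 + H2O ⇌ N2H5+ + OH-
Kb = 10^(−5.89) = 1.29 × 10^-6
From the ICE table, Kb = [OH-]²/(0.0069 − [OH-]) = 1.29 × 10^-6.
Neglecting [OH-] in the denominator: [OH-] = √(1.29 × 10^-6 × 0.0069) = 9.43 × 10^-5 M
pOH = 4.03, so pH = 14.00 − pOH = 9.97

pH = 9.97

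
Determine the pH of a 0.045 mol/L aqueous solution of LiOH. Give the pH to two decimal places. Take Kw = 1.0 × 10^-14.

LiOH is a strong base; [OH-] = 0.045 M.
pOH = -log(0.045) = 1.35
pH = 14.00 - 1.35 = 12.65

pH = 12.65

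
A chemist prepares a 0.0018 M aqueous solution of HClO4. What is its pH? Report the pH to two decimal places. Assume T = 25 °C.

pH = 2.74

HClO4 is a strong acid and dissociates completely, so [H+] = 0.0018 M.
pH = -log(0.0018) = 2.74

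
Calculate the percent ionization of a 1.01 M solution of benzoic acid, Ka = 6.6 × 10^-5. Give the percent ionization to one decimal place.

0.8%

C6H5COOH ⇌ C6H5COO- + H+; let x = [H+] at equilibrium.
x ≈ √(Ka·C₀) = √(6.6 × 10^-5 × 1.01) = 8.16 × 10^-3 M
Fraction ionized = 8.16 × 10^-3 / 1.01 = 0.0081 → 0.8%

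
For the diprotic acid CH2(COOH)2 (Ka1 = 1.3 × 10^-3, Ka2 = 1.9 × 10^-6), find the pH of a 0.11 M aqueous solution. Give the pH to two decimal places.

pH = 1.95

Ka1 ≫ Ka2, so treat the first dissociation as the only significant source of H+.
Ka1 = x²/(0.11 − x) = 1.3 × 10^-3
Solving the quadratic: x = (−Ka1 + √(Ka1² + 4·Ka1·C₀))/2 = 1.13 × 10^-2 M
pH = −log(1.13 × 10^-2) = 1.95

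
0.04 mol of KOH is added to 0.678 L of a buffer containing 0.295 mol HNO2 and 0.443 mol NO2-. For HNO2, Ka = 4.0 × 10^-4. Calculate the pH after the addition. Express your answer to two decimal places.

After neutralization: n(HNO2) = 0.255 mol, n(NO2-) = 0.483 mol.
pKa = −log(4.0 × 10^-4) = 3.398
pH = pKa + log([A⁻]/[HA]) = 3.398 + log(0.483/0.255) = 3.398 +0.277

pH = 3.68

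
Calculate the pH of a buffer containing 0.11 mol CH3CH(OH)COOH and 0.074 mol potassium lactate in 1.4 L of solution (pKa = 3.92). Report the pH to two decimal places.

Using pH = pKa + log([base]/[acid]) with [base]/[acid] = 0.074/0.11:
pH = 3.92 + (-0.172) = 3.75

pH = 3.75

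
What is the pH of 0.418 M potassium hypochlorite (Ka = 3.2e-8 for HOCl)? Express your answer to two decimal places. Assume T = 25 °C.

pH = 10.56

OCl- is the conjugate base of the weak acid HOCl.
Kb = Kw/Ka = 1.0×10^-14 / 3.2 × 10^-8 = 3.12 × 10^-7
Kb = [OH-]²/(0.418 − [OH-]) = 3.12 × 10^-7
Since Kb ≪ C₀, [OH-] ≈ √(Kb·C₀) = 3.61 × 10^-4 M.
pOH = −log(3.61 × 10^-4) = 3.44; pH = 14.00 − 3.44 = 10.56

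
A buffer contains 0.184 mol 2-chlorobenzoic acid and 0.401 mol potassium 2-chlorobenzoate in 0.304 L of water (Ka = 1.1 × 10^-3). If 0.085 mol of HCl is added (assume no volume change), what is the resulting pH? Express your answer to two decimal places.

pH = 3.03

Added H+ converts ClC6H4COO- to ClC6H4COOH: ClC6H4COOH → 0.269 mol, ClC6H4COO- → 0.316 mol.
pKa = −log(1.1 × 10^-3) = 2.959
Henderson–Hasselbalch with mole ratio 0.316/0.269: pH = 2.959 + (+0.070)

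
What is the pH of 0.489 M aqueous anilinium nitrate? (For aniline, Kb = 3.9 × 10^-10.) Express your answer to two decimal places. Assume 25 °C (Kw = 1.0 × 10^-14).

C6H5NH3+ is the conjugate acid of the weak base C6H5NH2.
Ka = Kw/Kb = 1.0×10^-14 / 3.9 × 10^-10 = 2.56 × 10^-5
From the ICE table, Ka = x²/(0.489 − x) = 2.56 × 10^-5.
Assume x ≪ 0.489: x ≈ √(2.56 × 10^-5 × 0.489) = 3.54 × 10^-3 M
(x/C₀ = 0.72% < 5%, so the approximation holds.)
pH = −log[H+] = −log(3.54 × 10^-3) = 2.45

pH = 2.45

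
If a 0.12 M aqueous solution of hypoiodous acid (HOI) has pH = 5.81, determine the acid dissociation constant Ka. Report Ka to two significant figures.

[H+] = 10^(-5.81) = 1.55 × 10^-6 M
At equilibrium [HA] = 0.12 − 1.55 × 10^-6 = 1.20 × 10^-1 M
Ka = [H+][A-]/[HA] = (1.55 × 10^-6)² / 1.20 × 10^-1 = 2.0 × 10^-11

Ka = 2.0 × 10^-11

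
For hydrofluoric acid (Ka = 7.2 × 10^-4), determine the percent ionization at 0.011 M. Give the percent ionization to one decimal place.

22.5%

HF ⇌ F- + H+; let x = [H+] at equilibrium.
Solve x² + 0.00072x − 7.92e-06 = 0 → x = 2.48 × 10^-3 M
Fraction ionized = 2.48 × 10^-3 / 0.011 = 0.2255 → 22.5%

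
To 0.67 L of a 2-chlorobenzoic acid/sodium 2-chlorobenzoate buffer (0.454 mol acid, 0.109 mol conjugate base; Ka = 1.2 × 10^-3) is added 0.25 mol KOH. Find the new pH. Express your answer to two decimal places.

After neutralization: n(ClC6H4COOH) = 0.204 mol, n(ClC6H4COO-) = 0.359 mol.
pKa = −log(1.2 × 10^-3) = 2.921
pH = pKa + log([A⁻]/[HA]) = 2.921 + log(0.359/0.204) = 2.921 +0.245

pH = 3.17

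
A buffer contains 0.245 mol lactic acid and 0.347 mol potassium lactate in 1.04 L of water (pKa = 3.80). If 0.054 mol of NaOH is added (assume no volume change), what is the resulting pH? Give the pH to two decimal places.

pH = 4.12

After neutralization: n(CH3CH(OH)COOH) = 0.191 mol, n(CH3CH(OH)COO-) = 0.401 mol.
pH = pKa + log(n_CH3CH(OH)COO-/n_CH3CH(OH)COOH) = 3.80 + log(0.401/0.191) = 3.80 + (+0.322)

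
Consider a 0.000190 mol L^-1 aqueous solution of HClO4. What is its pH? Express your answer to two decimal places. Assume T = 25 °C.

pH = 3.72

HClO4 is a strong acid and dissociates completely, so [H+] = 0.000190 M.
pH = -log(0.00019) = 3.72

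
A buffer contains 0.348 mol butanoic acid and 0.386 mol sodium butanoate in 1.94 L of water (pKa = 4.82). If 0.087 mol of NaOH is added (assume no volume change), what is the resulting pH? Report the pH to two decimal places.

pH = 5.08

OH- converts CH3(CH2)2COOH to CH3(CH2)2COO-: CH3(CH2)2COOH → 0.261 mol, CH3(CH2)2COO- → 0.473 mol.
pH = pKa + log(n_CH3(CH2)2COO-/n_CH3(CH2)2COOH) = 4.82 + log(0.473/0.261) = 4.82 + (+0.258)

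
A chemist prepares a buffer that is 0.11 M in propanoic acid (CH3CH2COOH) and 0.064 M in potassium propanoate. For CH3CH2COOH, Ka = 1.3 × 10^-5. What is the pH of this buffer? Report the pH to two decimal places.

pH = 4.65

pKa = −log(1.3 × 10^-5) = 4.886
Henderson–Hasselbalch: pH = pKa + log([CH3CH2COO-]/[CH3CH2COOH]) = 4.886 + log(0.064/0.11)
pH = 4.886 + (-0.235) = 4.65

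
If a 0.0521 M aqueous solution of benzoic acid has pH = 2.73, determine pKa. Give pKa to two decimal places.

pKa = 4.16

[H+] = 10^(-2.73) = 1.86 × 10^-3 M
At equilibrium [HA] = 0.0521 − 1.86 × 10^-3 = 5.02 × 10^-2 M
Ka = [H+][A-]/[HA] = (1.86 × 10^-3)² / 5.02 × 10^-2 = 6.89 × 10^-5
pKa = -log(6.89 × 10^-5) = 4.16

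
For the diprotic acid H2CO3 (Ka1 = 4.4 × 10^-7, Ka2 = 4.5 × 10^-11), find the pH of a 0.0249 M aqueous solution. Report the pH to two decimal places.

Since Ka1 ≫ Ka2, the first ionization dominates [H+].
Ka1 = x²/(0.0249 − x) = 4.4 × 10^-7
x ≈ √(4.4 × 10^-7 × 0.0249) = 1.05 × 10^-4 M
pH = −log(1.05 × 10^-4) = 3.98

pH = 3.98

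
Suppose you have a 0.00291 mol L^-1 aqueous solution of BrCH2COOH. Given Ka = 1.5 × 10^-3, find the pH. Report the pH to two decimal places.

BrCH2COOH ⇌ BrCH2COO- + H+
From the ICE table, Ka = x²/(0.00291 − x) = 1.5 × 10^-3.
Here C₀/Ka ≈ 1.94, so the small-x approximation fails. Use the quadratic:
x = [−0.0015 + √(0.0015² + 1.75e-05)]/2 = 1.47 × 10^-3 M
pH = −log(1.47 × 10^-3) = 2.83

pH = 2.83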